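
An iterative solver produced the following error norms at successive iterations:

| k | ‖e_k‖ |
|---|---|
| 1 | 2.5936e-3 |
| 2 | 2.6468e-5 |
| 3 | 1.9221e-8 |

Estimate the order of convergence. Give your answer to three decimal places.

p ≈ ln(‖e_3‖/‖e_2‖) / ln(‖e_2‖/‖e_1‖)
  = ln(1.9221e-8/2.6468e-5) / ln(2.6468e-5/2.5936e-3)
  = ln(0.000726198) / ln(0.0102051)
  = -7.227688 / -4.584868 ≈ 1.576422

1.576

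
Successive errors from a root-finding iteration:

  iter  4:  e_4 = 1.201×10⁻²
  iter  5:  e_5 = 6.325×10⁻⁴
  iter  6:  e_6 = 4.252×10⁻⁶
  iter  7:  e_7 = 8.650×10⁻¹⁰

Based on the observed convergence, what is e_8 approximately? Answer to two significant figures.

4.6e-16

First estimate the order: p ≈ ln(e_7/e_6) / ln(e_6/e_5) = ln(8.650×10⁻¹⁰/4.252×10⁻⁶)/ln(4.252×10⁻⁶/6.325×10⁻⁴) = ln(0.000203434)/ln(0.00672253) ≈ 1.6993.
Then e_8 ≈ e_7·(e_7/e_6)^p = 8.650×10⁻¹⁰·(0.000203434)^1.6993 = 8.650×10⁻¹⁰·5.33217e-07 ≈ 4.612e-16.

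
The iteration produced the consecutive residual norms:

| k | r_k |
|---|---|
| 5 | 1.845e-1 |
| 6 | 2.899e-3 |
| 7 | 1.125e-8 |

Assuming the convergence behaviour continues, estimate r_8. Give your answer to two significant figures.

6.6e-25

First estimate the order: p ≈ ln(r_7/r_6) / ln(r_6/r_5) = ln(1.125e-8/2.899e-3)/ln(2.899e-3/1.845e-1) = ln(3.88065e-06)/ln(0.0157127) ≈ 2.9999.
Then r_8 ≈ r_7·(r_7/r_6)^p = 1.125e-8·(3.88065e-06)^2.9999 = 1.125e-8·5.85133e-17 ≈ 6.583e-25.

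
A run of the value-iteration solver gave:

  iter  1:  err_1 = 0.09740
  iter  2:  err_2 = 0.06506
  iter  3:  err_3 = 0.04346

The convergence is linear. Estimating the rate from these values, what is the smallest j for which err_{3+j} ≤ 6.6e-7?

Rate ρ ≈ err_3/err_2 = 0.04346/0.06506 = 0.6680.
After j more steps, err_{3+j} ≈ 0.04346·ρ^j; need ρ^j ≤ 6.6e-7/0.04346 = 1.51864e-05.
j ≥ ln(1.51864e-05)/ln(0.6680) = -11.0951/-0.40347 = 27.499.
So 28 more iterations are needed.

28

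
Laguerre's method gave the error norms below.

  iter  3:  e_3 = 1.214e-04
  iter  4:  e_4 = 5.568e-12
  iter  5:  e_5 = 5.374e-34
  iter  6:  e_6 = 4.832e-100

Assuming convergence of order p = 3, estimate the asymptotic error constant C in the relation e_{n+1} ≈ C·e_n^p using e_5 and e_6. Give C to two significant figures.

C ≈ e_6 / e_5^3
  = 4.832e-100 / (5.374e-34)^3
  = 4.832e-100 / 1.552e-100 ≈ 3.1134

3.1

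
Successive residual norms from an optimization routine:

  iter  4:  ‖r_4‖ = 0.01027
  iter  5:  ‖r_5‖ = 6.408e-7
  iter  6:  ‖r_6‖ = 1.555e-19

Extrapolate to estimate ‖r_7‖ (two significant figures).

First estimate the order: p ≈ ln(‖r_6‖/‖r_5‖) / ln(‖r_5‖/‖r_4‖) = ln(1.555e-19/6.408e-7)/ln(6.408e-7/0.01027) = ln(2.42665e-13)/ln(6.23953e-05) ≈ 3.0001.
Then ‖r_7‖ ≈ ‖r_6‖·(‖r_6‖/‖r_5‖)^p = 1.555e-19·(2.42665e-13)^3.0001 = 1.555e-19·1.42482e-38 ≈ 2.216e-57.

2.2e-57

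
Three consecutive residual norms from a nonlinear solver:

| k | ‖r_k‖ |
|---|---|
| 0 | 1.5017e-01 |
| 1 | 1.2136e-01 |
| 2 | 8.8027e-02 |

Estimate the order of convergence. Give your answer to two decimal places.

p ≈ ln(‖r_2‖/‖r_1‖) / ln(‖r_1‖/‖r_0‖)
  = ln(8.8027e-02/1.2136e-01) / ln(1.2136e-01/1.5017e-01)
  = ln(0.725338) / ln(0.808151)
  = -0.32112 / -0.21301 ≈ 1.50753

1.51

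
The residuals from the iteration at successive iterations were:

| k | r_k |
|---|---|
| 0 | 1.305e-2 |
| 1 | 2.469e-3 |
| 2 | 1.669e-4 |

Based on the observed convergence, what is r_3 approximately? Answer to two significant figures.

First estimate the order: p ≈ ln(r_2/r_1) / ln(r_1/r_0) = ln(1.669e-4/2.469e-3)/ln(2.469e-3/1.305e-2) = ln(0.0675982)/ln(0.189195) ≈ 1.6181.
Then r_3 ≈ r_2·(r_2/r_1)^p = 1.669e-4·(0.0675982)^1.6181 = 1.669e-4·0.0127855 ≈ 2.134e-06.

2.1e-6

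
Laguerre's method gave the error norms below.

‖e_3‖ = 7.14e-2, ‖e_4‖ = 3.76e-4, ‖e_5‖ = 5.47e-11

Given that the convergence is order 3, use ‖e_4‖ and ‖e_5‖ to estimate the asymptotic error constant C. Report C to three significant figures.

1.03

C ≈ ‖e_5‖ / ‖e_4‖^3
  = 5.47e-11 / (3.76e-4)^3
  = 5.47e-11 / 5.31574e-11 ≈ 1.029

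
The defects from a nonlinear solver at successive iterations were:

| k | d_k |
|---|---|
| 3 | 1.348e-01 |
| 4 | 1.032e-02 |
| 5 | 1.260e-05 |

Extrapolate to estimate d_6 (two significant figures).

First estimate the order: p ≈ ln(d_5/d_4) / ln(d_4/d_3) = ln(1.260e-05/1.032e-02)/ln(1.032e-02/1.348e-01) = ln(0.00122093)/ln(0.0765579) ≈ 2.6105.
Then d_6 ≈ d_5·(d_5/d_4)^p = 1.260e-05·(0.00122093)^2.6105 = 1.260e-05·2.48203e-08 ≈ 3.127e-13.

3.1e-13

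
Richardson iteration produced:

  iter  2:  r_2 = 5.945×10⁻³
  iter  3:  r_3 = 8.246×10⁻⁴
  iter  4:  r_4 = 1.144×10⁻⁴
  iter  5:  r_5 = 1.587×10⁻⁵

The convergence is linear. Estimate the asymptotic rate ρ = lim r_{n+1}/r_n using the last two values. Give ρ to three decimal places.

0.139

ρ ≈ r_5/r_4 = 1.587×10⁻⁵/1.144×10⁻⁴ = 0.13872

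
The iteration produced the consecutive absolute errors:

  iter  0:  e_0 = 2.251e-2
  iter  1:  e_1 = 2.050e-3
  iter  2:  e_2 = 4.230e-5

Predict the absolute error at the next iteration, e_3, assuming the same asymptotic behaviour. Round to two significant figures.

First estimate the order: p ≈ ln(e_2/e_1) / ln(e_1/e_0) = ln(4.230e-5/2.050e-3)/ln(2.050e-3/2.251e-2) = ln(0.0206341)/ln(0.0910706) ≈ 1.6196.
Then e_3 ≈ e_2·(e_2/e_1)^p = 4.230e-5·(0.0206341)^1.6196 = 4.230e-5·0.00186339 ≈ 7.882e-08.

7.9e-8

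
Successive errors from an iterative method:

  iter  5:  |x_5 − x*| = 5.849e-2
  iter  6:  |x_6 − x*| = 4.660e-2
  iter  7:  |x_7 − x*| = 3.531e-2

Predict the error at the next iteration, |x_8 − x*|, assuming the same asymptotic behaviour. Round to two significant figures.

2.5e-2

First estimate the order: p ≈ ln(|x_7 − x*|/|x_6 − x*|) / ln(|x_6 − x*|/|x_5 − x*|) = ln(3.531e-2/4.660e-2)/ln(4.660e-2/5.849e-2) = ln(0.757725)/ln(0.796717) ≈ 1.2208.
Then |x_8 − x*| ≈ |x_7 − x*|·(|x_7 − x*|/|x_6 − x*|)^p = 3.531e-2·(0.757725)^1.2208 = 3.531e-2·0.712702 ≈ 0.02517.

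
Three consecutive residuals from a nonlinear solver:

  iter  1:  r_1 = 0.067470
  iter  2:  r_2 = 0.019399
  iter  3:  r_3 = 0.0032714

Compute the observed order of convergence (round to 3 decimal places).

p ≈ ln(r_3/r_2) / ln(r_2/r_1)
  = ln(0.0032714/0.019399) / ln(0.019399/0.067470)
  = ln(0.168638) / ln(0.28752)
  = -1.780001 / -1.246463 ≈ 1.428042

1.428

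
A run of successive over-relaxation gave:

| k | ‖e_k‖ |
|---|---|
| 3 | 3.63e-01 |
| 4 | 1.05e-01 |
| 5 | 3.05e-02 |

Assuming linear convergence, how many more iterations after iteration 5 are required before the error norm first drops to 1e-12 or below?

Rate ρ ≈ ‖e_5‖/‖e_4‖ = 3.05e-02/1.05e-01 = 0.2905.
After j more steps, ‖e_{5+j}‖ ≈ 3.05e-02·ρ^j; need ρ^j ≤ 1e-12/3.05e-02 = 3.27869e-11.
j ≥ ln(3.27869e-11)/ln(0.2905) = -24.1410/-1.23615 = 19.529.
So 20 more iterations are needed.

20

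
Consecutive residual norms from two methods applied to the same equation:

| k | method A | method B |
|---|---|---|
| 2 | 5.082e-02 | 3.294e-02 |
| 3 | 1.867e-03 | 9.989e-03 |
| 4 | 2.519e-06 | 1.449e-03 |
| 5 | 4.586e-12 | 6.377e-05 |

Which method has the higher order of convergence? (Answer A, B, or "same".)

A

Method A: p ≈ ln(4.586e-12/2.519e-06)/ln(2.519e-06/1.867e-03) ≈ 2.00.
Method B: p ≈ ln(6.377e-05/1.449e-03)/ln(1.449e-03/9.989e-03) ≈ 1.62.
Method A has the higher order (≈2.0 vs ≈1.6).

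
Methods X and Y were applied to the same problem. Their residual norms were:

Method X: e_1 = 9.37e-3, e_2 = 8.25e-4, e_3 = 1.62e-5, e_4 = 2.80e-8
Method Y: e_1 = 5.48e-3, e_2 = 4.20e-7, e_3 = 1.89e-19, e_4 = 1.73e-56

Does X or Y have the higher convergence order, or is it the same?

Method X: p ≈ ln(2.80e-8/1.62e-5)/ln(1.62e-5/8.25e-4) ≈ 1.62.
Method Y: p ≈ ln(1.73e-56/1.89e-19)/ln(1.89e-19/4.20e-7) ≈ 3.00.
Method Y has the higher order (≈3.0 vs ≈1.6).

Y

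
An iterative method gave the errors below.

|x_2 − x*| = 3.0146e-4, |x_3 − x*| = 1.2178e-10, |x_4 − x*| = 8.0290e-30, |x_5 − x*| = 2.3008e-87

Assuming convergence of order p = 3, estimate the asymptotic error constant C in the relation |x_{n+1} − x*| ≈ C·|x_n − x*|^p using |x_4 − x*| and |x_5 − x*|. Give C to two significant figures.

4.4

C ≈ |x_5 − x*| / |x_4 − x*|^3
  = 2.3008e-87 / (8.0290e-30)^3
  = 2.3008e-87 / 5.17588e-88 ≈ 4.4452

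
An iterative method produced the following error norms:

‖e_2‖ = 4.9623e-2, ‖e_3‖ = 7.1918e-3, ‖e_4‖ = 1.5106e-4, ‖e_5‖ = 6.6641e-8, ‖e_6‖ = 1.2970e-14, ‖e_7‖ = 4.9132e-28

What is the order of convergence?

2

Consecutive ratios: ‖e_7‖/‖e_6‖ = 4.9132e-28/1.2970e-14 = 3.78813e-14, ‖e_6‖/‖e_5‖ = 1.2970e-14/6.6641e-8 = 1.94625e-07.
p ≈ ln(3.78813e-14)/ln(1.94625e-07) = -30.9043/-15.4522 ≈ 2.00.
So the convergence is quadratic (order 2).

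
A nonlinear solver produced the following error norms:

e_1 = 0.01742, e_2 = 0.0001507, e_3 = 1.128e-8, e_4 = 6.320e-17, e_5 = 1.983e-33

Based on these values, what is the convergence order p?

2

Consecutive ratios: e_5/e_4 = 1.983e-33/6.320e-17 = 3.13766e-17, e_4/e_3 = 6.320e-17/1.128e-8 = 5.60284e-09.
p ≈ ln(3.13766e-17)/ln(5.60284e-09) = -38.0005/-19.0000 ≈ 2.00.
So the convergence is quadratic (order 2).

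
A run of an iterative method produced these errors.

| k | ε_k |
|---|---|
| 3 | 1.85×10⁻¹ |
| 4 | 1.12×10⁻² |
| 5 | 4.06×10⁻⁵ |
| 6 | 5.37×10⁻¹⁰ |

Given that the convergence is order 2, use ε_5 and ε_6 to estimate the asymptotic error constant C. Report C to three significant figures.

0.326

C ≈ ε_6 / ε_5^2
  = 5.37×10⁻¹⁰ / (4.06×10⁻⁵)^2
  = 5.37×10⁻¹⁰ / 1.64836e-09 ≈ 0.32578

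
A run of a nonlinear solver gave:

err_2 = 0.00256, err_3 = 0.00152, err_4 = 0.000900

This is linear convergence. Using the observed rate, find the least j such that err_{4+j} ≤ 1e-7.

Rate ρ ≈ err_4/err_3 = 0.000900/0.00152 = 0.5921.
After j more steps, err_{4+j} ≈ 0.000900·ρ^j; need ρ^j ≤ 1e-7/0.000900 = 0.000111111.
j ≥ ln(0.000111111)/ln(0.5921) = -9.1050/-0.52408 = 17.373.
So 18 more iterations are needed.

18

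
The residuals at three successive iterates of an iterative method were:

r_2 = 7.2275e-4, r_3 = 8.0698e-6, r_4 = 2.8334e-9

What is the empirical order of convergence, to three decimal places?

p ≈ ln(r_4/r_3) / ln(r_3/r_2)
  = ln(2.8334e-9/8.0698e-6) / ln(8.0698e-6/7.2275e-4)
  = ln(0.000351112) / ln(0.0111654)
  = -7.954405 / -4.494936 ≈ 1.769637

1.770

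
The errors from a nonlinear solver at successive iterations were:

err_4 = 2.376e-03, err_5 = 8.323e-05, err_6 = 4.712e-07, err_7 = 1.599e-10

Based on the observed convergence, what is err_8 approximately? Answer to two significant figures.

First estimate the order: p ≈ ln(err_7/err_6) / ln(err_6/err_5) = ln(1.599e-10/4.712e-07)/ln(4.712e-07/8.323e-05) = ln(0.000339346)/ln(0.00566142) ≈ 1.5439.
Then err_8 ≈ err_7·(err_7/err_6)^p = 1.599e-10·(0.000339346)^1.5439 = 1.599e-10·4.40209e-06 ≈ 7.039e-16.

7.0e-16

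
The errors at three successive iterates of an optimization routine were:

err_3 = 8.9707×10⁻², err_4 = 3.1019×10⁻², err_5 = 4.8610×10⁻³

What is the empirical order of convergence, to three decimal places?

p ≈ ln(err_5/err_4) / ln(err_4/err_3)
  = ln(4.8610×10⁻³/3.1019×10⁻²) / ln(3.1019×10⁻²/8.9707×10⁻²)
  = ln(0.15671) / ln(0.345781)
  = -1.853358 / -1.061950 ≈ 1.745240

1.745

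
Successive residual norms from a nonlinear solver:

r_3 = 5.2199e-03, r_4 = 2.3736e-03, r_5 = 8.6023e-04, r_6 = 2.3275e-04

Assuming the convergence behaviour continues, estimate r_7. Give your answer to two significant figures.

First estimate the order: p ≈ ln(r_6/r_5) / ln(r_5/r_4) = ln(2.3275e-04/8.6023e-04)/ln(8.6023e-04/2.3736e-03) = ln(0.270567)/ln(0.362416) ≈ 1.2880.
Then r_7 ≈ r_6·(r_6/r_5)^p = 2.3275e-04·(0.270567)^1.2880 = 2.3275e-04·0.185682 ≈ 4.322e-05.

4.3e-5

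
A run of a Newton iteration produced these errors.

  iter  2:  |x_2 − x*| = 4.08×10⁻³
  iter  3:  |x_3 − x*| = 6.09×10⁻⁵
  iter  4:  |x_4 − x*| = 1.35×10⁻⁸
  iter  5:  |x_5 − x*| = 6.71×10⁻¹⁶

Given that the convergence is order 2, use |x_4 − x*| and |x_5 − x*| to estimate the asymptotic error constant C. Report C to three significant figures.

C ≈ |x_5 − x*| / |x_4 − x*|^2
  = 6.71×10⁻¹⁶ / (1.35×10⁻⁸)^2
  = 6.71×10⁻¹⁶ / 1.8225e-16 ≈ 3.6818

3.68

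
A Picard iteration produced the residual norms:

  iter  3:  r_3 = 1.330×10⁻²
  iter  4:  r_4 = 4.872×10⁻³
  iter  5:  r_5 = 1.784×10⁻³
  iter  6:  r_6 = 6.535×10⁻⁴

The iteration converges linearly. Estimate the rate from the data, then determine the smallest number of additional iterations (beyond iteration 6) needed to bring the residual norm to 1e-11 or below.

18

Rate ρ ≈ r_6/r_5 = 6.535×10⁻⁴/1.784×10⁻³ = 0.3663.
After j more steps, r_{6+j} ≈ 6.535×10⁻⁴·ρ^j; need ρ^j ≤ 1e-11/6.535×10⁻⁴ = 1.53022e-08.
j ≥ ln(1.53022e-08)/ln(0.3663) = -17.9953/-1.00430 = 17.918.
So 18 more iterations are needed.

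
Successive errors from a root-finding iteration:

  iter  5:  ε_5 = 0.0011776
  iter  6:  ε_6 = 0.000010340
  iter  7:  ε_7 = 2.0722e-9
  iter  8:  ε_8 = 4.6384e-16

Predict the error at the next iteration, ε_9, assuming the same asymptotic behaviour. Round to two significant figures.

First estimate the order: p ≈ ln(ε_8/ε_7) / ln(ε_7/ε_6) = ln(4.6384e-16/2.0722e-9)/ln(2.0722e-9/0.000010340) = ln(2.23839e-07)/ln(0.000200406) ≈ 1.7982.
Then ε_9 ≈ ε_8·(ε_8/ε_7)^p = 4.6384e-16·(2.23839e-07)^1.7982 = 4.6384e-16·1.10117e-12 ≈ 5.108e-28.

5.1e-28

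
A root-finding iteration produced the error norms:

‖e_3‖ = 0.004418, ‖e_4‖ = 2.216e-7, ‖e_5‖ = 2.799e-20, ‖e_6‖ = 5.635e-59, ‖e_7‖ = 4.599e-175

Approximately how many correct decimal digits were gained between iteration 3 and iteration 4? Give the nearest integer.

4

Digits gained ≈ log₁₀(‖e_3‖/‖e_4‖) = log₁₀(0.004418/2.216e-7) = log₁₀(19936.8) ≈ 4.300.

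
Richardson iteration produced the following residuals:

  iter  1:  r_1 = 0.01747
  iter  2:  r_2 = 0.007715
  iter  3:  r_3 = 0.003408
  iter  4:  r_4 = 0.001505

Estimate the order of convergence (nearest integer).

1

Consecutive ratios: r_4/r_3 = 0.001505/0.003408 = 0.441608, r_3/r_2 = 0.003408/0.007715 = 0.441737.
p ≈ ln(0.441608)/ln(0.441737) = -0.8173/-0.8170 ≈ 1.00.
So the convergence is linear (order 1).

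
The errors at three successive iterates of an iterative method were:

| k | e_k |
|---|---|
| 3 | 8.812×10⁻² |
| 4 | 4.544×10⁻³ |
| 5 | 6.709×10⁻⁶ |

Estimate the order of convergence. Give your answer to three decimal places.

p ≈ ln(e_5/e_4) / ln(e_4/e_3)
  = ln(6.709×10⁻⁶/4.544×10⁻³) / ln(4.544×10⁻³/8.812×10⁻²)
  = ln(0.00147645) / ln(0.051566)
  = -6.518115 / -2.964893 ≈ 2.198432

2.198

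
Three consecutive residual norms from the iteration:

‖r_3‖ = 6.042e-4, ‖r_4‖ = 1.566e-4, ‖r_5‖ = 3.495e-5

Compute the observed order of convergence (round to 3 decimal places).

p ≈ ln(‖r_5‖/‖r_4‖) / ln(‖r_4‖/‖r_3‖)
  = ln(3.495e-5/1.566e-4) / ln(1.566e-4/6.042e-4)
  = ln(0.22318) / ln(0.259186)
  = -1.499777 / -1.350209 ≈ 1.110774

1.111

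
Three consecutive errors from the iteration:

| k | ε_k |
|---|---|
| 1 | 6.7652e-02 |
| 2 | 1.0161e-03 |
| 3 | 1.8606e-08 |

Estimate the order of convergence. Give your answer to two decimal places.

p ≈ ln(ε_3/ε_2) / ln(ε_2/ε_1)
  = ln(1.8606e-08/1.0161e-03) / ln(1.0161e-03/6.7652e-02)
  = ln(1.83112e-05) / ln(0.0150195)
  = -10.90800 / -4.19841 ≈ 2.59813

2.60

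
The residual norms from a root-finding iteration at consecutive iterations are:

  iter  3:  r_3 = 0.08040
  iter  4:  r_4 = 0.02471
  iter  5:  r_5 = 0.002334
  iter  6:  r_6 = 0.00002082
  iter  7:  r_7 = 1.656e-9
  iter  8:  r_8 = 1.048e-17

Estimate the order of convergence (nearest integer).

Consecutive ratios: r_8/r_7 = 1.048e-17/1.656e-9 = 6.3285e-09, r_7/r_6 = 1.656e-9/0.00002082 = 7.95389e-05.
p ≈ ln(6.3285e-09)/ln(7.95389e-05) = -18.8782/-9.4393 ≈ 2.00.
So the convergence is quadratic (order 2).

2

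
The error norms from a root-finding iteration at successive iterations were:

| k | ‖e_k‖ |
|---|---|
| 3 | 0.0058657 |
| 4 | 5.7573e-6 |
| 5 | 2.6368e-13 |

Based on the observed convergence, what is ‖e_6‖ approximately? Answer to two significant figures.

First estimate the order: p ≈ ln(‖e_5‖/‖e_4‖) / ln(‖e_4‖/‖e_3‖) = ln(2.6368e-13/5.7573e-6)/ln(5.7573e-6/0.0058657) = ln(4.57992e-08)/ln(0.00098152) ≈ 2.4398.
Then ‖e_6‖ ≈ ‖e_5‖·(‖e_5‖/‖e_4‖)^p = 2.6368e-13·(4.57992e-08)^2.4398 = 2.6368e-13·1.24154e-18 ≈ 3.274e-31.

3.3e-31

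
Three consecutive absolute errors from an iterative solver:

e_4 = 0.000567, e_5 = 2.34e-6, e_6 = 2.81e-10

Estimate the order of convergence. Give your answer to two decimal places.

p ≈ ln(e_6/e_5) / ln(e_5/e_4)
  = ln(2.81e-10/2.34e-6) / ln(2.34e-6/0.000567)
  = ln(0.000120085) / ln(0.00412698)
  = -9.02731 / -5.49021 ≈ 1.64426

1.64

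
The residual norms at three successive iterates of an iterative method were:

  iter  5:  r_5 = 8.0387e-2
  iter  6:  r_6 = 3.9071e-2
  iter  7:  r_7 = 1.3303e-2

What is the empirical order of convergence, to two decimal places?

p ≈ ln(r_7/r_6) / ln(r_6/r_5)
  = ln(1.3303e-2/3.9071e-2) / ln(3.9071e-2/8.0387e-2)
  = ln(0.340483) / ln(0.486036)
  = -1.07739 / -0.72147 ≈ 1.49333

1.49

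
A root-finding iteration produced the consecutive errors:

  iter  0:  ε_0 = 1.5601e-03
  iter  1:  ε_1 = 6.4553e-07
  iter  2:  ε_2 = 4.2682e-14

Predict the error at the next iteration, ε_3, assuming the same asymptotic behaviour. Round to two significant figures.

First estimate the order: p ≈ ln(ε_2/ε_1) / ln(ε_1/ε_0) = ln(4.2682e-14/6.4553e-07)/ln(6.4553e-07/1.5601e-03) = ln(6.61193e-08)/ln(0.000413775) ≈ 2.1221.
Then ε_3 ≈ ε_2·(ε_2/ε_1)^p = 4.2682e-14·(6.61193e-08)^2.1221 = 4.2682e-14·5.80789e-16 ≈ 2.479e-29.

2.5e-29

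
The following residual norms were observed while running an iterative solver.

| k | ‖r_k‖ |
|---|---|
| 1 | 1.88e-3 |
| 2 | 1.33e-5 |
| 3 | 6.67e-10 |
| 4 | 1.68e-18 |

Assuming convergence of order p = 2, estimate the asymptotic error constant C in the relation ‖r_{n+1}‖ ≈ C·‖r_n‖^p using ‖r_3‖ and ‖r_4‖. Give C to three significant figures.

C ≈ ‖r_4‖ / ‖r_3‖^2
  = 1.68e-18 / (6.67e-10)^2
  = 1.68e-18 / 4.44889e-19 ≈ 3.7762

3.78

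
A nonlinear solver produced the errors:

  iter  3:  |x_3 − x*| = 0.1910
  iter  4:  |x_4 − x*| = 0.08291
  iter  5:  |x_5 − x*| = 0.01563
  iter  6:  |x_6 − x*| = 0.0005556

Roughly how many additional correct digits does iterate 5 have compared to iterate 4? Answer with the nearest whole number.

1

Digits gained ≈ log₁₀(|x_4 − x*|/|x_5 − x*|) = log₁₀(0.08291/0.01563) = log₁₀(5.30454) ≈ 0.725.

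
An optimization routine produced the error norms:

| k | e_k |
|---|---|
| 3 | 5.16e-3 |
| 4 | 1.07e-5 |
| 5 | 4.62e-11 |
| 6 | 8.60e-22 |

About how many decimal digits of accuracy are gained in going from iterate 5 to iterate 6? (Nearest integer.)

Digits gained ≈ log₁₀(e_5/e_6) = log₁₀(4.62e-11/8.60e-22) = log₁₀(5.37209e+10) ≈ 10.730.

11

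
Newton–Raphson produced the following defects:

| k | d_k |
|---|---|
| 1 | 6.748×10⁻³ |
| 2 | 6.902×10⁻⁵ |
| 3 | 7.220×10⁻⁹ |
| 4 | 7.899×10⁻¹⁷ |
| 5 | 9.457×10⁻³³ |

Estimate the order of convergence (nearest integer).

Consecutive ratios: d_5/d_4 = 9.457×10⁻³³/7.899×10⁻¹⁷ = 1.19724e-16, d_4/d_3 = 7.899×10⁻¹⁷/7.220×10⁻⁹ = 1.09404e-08.
p ≈ ln(1.19724e-16)/ln(1.09404e-08) = -36.6613/-18.3308 ≈ 2.00.
So the convergence is quadratic (order 2).

2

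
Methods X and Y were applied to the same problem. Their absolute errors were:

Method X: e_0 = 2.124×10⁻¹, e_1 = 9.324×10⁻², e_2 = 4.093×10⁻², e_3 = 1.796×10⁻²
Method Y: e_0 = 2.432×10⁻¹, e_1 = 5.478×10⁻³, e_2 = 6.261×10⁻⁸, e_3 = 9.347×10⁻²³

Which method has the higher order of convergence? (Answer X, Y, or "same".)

Method X: p ≈ ln(1.796×10⁻²/4.093×10⁻²)/ln(4.093×10⁻²/9.324×10⁻²) ≈ 1.00.
Method Y: p ≈ ln(9.347×10⁻²³/6.261×10⁻⁸)/ln(6.261×10⁻⁸/5.478×10⁻³) ≈ 3.00.
Method Y has the higher order (≈3.0 vs ≈1.0).

Y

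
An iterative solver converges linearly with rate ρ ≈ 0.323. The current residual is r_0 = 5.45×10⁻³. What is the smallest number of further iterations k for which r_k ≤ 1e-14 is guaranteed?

After k steps, r_k ≈ 5.45×10⁻³·0.323^k.
Need 0.323^k ≤ 1e-14/5.45×10⁻³ = 1.83486e-12.
k ≥ ln(1.83486e-12)/ln(0.323) = -27.0241/-1.13010 = 23.913.
Smallest integer k = 24.

24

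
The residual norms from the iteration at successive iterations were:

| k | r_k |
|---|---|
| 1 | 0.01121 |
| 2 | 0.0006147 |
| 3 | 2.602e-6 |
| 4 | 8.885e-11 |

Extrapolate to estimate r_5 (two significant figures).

First estimate the order: p ≈ ln(r_4/r_3) / ln(r_3/r_2) = ln(8.885e-11/2.602e-6)/ln(2.602e-6/0.0006147) = ln(3.41468e-05)/ln(0.00423296) ≈ 1.8820.
Then r_5 ≈ r_4·(r_4/r_3)^p = 8.885e-11·(3.41468e-05)^1.8820 = 8.885e-11·3.92432e-09 ≈ 3.487e-19.

3.5e-19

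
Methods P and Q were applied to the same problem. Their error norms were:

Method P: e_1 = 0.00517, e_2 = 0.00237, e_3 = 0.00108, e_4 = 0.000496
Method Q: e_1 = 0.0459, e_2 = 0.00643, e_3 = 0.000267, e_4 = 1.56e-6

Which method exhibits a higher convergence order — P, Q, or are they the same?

Method P: p ≈ ln(0.000496/0.00108)/ln(0.00108/0.00237) ≈ 0.99.
Method Q: p ≈ ln(1.56e-6/0.000267)/ln(0.000267/0.00643) ≈ 1.62.
Method Q has the higher order (≈1.6 vs ≈1.0).

Q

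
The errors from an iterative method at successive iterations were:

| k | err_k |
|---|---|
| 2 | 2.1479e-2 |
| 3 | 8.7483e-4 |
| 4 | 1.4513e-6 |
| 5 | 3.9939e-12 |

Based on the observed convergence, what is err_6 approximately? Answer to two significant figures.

First estimate the order: p ≈ ln(err_5/err_4) / ln(err_4/err_3) = ln(3.9939e-12/1.4513e-6)/ln(1.4513e-6/8.7483e-4) = ln(2.75195e-06)/ln(0.00165895) ≈ 2.0000.
Then err_6 ≈ err_5·(err_5/err_4)^p = 3.9939e-12·(2.75195e-06)^2.0000 = 3.9939e-12·7.57323e-12 ≈ 3.025e-23.

3.0e-23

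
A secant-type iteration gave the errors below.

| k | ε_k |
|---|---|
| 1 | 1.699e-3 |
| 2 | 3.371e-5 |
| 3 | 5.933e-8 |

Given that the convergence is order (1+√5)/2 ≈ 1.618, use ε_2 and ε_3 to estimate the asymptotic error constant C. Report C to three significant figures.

C ≈ ε_3 / ε_2^1.618
  = 5.933e-8 / (3.371e-5)^1.618
  = 5.933e-8 / 5.80649e-08 ≈ 1.0218

1.02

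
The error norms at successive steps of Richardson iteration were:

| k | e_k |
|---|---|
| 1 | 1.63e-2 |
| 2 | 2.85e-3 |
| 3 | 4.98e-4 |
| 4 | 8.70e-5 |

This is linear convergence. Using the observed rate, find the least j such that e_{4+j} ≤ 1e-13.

Rate ρ ≈ e_4/e_3 = 8.70e-5/4.98e-4 = 0.1747.
After j more steps, e_{4+j} ≈ 8.70e-5·ρ^j; need ρ^j ≤ 1e-13/8.70e-5 = 1.14943e-09.
j ≥ ln(1.14943e-09)/ln(0.1747) = -20.5840/-1.74469 = 11.798.
So 12 more iterations are needed.

12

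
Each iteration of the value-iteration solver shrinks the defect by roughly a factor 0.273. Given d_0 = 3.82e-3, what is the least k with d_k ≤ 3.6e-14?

20

After k steps, d_k ≈ 3.82e-3·0.273^k.
Need 0.273^k ≤ 3.6e-14/3.82e-3 = 9.42408e-12.
k ≥ ln(9.42408e-12)/ln(0.273) = -25.3878/-1.29828 = 19.555.
Smallest integer k = 20.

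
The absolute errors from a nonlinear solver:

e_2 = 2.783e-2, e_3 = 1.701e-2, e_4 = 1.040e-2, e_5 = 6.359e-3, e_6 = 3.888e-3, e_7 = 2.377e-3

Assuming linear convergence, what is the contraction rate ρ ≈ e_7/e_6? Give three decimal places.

0.611

ρ ≈ e_7/e_6 = 2.377e-3/3.888e-3 = 0.61137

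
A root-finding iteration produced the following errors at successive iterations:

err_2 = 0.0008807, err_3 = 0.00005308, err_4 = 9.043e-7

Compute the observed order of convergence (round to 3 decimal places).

1.450

p ≈ ln(err_4/err_3) / ln(err_3/err_2)
  = ln(9.043e-7/0.00005308) / ln(0.00005308/0.0008807)
  = ln(0.0170365) / ln(0.0602702)
  = -4.072397 / -2.808917 ≈ 1.449810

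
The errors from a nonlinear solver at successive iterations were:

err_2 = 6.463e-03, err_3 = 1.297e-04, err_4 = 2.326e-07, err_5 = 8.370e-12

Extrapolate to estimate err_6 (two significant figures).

5.4e-19

First estimate the order: p ≈ ln(err_5/err_4) / ln(err_4/err_3) = ln(8.370e-12/2.326e-07)/ln(2.326e-07/1.297e-04) = ln(3.59845e-05)/ln(0.00179337) ≈ 1.6181.
Then err_6 ≈ err_5·(err_5/err_4)^p = 8.370e-12·(3.59845e-05)^1.6181 = 8.370e-12·6.44689e-08 ≈ 5.396e-19.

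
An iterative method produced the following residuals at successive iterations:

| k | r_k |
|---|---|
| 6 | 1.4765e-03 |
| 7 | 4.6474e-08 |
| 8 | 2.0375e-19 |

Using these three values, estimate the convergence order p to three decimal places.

2.523

p ≈ ln(r_8/r_7) / ln(r_7/r_6)
  = ln(2.0375e-19/4.6474e-08) / ln(4.6474e-08/1.4765e-03)
  = ln(4.38417e-12) / ln(3.14758e-05)
  = -26.153021 / -10.366292 ≈ 2.522891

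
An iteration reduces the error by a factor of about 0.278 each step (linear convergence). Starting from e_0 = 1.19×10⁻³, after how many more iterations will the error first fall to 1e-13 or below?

After k steps, e_k ≈ 1.19×10⁻³·0.278^k.
Need 0.278^k ≤ 1e-13/1.19×10⁻³ = 8.40336e-11.
k ≥ ln(8.40336e-11)/ln(0.278) = -23.1998/-1.28013 = 18.123.
Smallest integer k = 19.

19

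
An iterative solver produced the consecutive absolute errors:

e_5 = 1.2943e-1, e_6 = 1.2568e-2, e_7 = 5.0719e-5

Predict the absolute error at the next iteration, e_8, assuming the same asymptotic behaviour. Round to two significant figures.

First estimate the order: p ≈ ln(e_7/e_6) / ln(e_6/e_5) = ln(5.0719e-5/1.2568e-2)/ln(1.2568e-2/1.2943e-1) = ln(0.00403557)/ln(0.0971027) ≈ 2.3639.
Then e_8 ≈ e_7·(e_7/e_6)^p = 5.0719e-5·(0.00403557)^2.3639 = 5.0719e-5·2.19078e-06 ≈ 1.111e-10.

1.1e-10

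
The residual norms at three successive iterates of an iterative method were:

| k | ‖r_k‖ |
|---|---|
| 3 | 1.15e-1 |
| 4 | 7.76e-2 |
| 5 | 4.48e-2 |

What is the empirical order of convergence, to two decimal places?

1.40

p ≈ ln(‖r_5‖/‖r_4‖) / ln(‖r_4‖/‖r_3‖)
  = ln(4.48e-2/7.76e-2) / ln(7.76e-2/1.15e-1)
  = ln(0.57732) / ln(0.674783)
  = -0.54936 / -0.39336 ≈ 1.39658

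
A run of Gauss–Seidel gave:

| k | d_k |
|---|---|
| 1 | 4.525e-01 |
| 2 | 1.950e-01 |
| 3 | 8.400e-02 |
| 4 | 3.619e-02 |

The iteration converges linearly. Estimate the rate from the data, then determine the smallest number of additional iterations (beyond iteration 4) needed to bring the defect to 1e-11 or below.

27

Rate ρ ≈ d_4/d_3 = 3.619e-02/8.400e-02 = 0.4308.
After j more steps, d_{4+j} ≈ 3.619e-02·ρ^j; need ρ^j ≤ 1e-11/3.619e-02 = 2.76319e-10.
j ≥ ln(2.76319e-10)/ln(0.4308) = -22.0095/-0.84211 = 26.136.
So 27 more iterations are needed.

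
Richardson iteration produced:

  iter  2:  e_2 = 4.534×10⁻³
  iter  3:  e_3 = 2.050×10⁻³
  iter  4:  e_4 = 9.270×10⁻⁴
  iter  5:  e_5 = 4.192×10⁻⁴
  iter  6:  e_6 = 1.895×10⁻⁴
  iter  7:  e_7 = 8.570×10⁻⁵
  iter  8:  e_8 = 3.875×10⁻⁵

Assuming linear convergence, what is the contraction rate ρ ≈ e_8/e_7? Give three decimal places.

0.452

ρ ≈ e_8/e_7 = 3.875×10⁻⁵/8.570×10⁻⁵ = 0.45216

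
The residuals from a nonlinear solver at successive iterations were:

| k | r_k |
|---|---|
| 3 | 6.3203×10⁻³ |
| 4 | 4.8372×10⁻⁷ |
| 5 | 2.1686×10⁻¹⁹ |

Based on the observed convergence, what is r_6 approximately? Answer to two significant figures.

2.0e-56

First estimate the order: p ≈ ln(r_5/r_4) / ln(r_4/r_3) = ln(2.1686×10⁻¹⁹/4.8372×10⁻⁷)/ln(4.8372×10⁻⁷/6.3203×10⁻³) = ln(4.48317e-13)/ln(7.65343e-05) ≈ 3.0000.
Then r_6 ≈ r_5·(r_5/r_4)^p = 2.1686×10⁻¹⁹·(4.48317e-13)^3.0000 = 2.1686×10⁻¹⁹·9.01064e-38 ≈ 1.954e-56.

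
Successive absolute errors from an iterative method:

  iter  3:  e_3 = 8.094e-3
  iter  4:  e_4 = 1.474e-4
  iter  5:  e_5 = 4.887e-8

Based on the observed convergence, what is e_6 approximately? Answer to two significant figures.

First estimate the order: p ≈ ln(e_5/e_4) / ln(e_4/e_3) = ln(4.887e-8/1.474e-4)/ln(1.474e-4/8.094e-3) = ln(0.000331547)/ln(0.018211) ≈ 2.0001.
Then e_6 ≈ e_5·(e_5/e_4)^p = 4.887e-8·(0.000331547)^2.0001 = 4.887e-8·1.09835e-07 ≈ 5.368e-15.

5.4e-15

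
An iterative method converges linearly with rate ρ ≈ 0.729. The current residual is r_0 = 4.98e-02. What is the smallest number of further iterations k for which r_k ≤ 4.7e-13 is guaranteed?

After k steps, r_k ≈ 4.98e-02·0.729^k.
Need 0.729^k ≤ 4.7e-13/4.98e-02 = 9.43775e-12.
k ≥ ln(9.43775e-12)/ln(0.729) = -25.3863/-0.31608 = 80.316.
Smallest integer k = 81.

81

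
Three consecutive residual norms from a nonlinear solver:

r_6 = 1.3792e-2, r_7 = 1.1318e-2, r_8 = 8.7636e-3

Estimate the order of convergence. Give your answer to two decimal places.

1.29

p ≈ ln(r_8/r_7) / ln(r_7/r_6)
  = ln(8.7636e-3/1.1318e-2) / ln(1.1318e-2/1.3792e-2)
  = ln(0.774306) / ln(0.820621)
  = -0.25579 / -0.19769 ≈ 1.29389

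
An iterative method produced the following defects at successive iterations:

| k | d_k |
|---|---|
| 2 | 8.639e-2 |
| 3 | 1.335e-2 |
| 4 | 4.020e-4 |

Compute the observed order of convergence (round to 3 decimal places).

p ≈ ln(d_4/d_3) / ln(d_3/d_2)
  = ln(4.020e-4/1.335e-2) / ln(1.335e-2/8.639e-2)
  = ln(0.0301124) / ln(0.154532)
  = -3.502818 / -1.867354 ≈ 1.875819

1.876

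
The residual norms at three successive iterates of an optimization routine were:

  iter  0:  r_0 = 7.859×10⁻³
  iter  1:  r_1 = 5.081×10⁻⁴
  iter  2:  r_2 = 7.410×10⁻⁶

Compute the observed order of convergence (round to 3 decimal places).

1.544

p ≈ ln(r_2/r_1) / ln(r_1/r_0)
  = ln(7.410×10⁻⁶/5.081×10⁻⁴) / ln(5.081×10⁻⁴/7.859×10⁻³)
  = ln(0.0145837) / ln(0.064652)
  = -4.227851 / -2.738736 ≈ 1.543723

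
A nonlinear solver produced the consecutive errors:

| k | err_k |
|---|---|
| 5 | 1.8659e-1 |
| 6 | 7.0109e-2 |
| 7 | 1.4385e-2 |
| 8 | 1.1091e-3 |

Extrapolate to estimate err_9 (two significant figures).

First estimate the order: p ≈ ln(err_8/err_7) / ln(err_7/err_6) = ln(1.1091e-3/1.4385e-2)/ln(1.4385e-2/7.0109e-2) = ln(0.0771011)/ln(0.205181) ≈ 1.6180.
Then err_9 ≈ err_8·(err_8/err_7)^p = 1.1091e-3·(0.0771011)^1.6180 = 1.1091e-3·0.0158221 ≈ 1.755e-05.

1.8e-5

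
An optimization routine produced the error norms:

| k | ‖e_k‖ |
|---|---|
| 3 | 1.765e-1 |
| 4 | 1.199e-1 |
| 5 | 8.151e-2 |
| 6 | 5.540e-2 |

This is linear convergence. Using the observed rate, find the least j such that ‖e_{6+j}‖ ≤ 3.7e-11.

Rate ρ ≈ ‖e_6‖/‖e_5‖ = 5.540e-2/8.151e-2 = 0.6797.
After j more steps, ‖e_{6+j}‖ ≈ 5.540e-2·ρ^j; need ρ^j ≤ 3.7e-11/5.540e-2 = 6.6787e-10.
j ≥ ln(6.6787e-10)/ln(0.6797) = -21.1269/-0.38610 = 54.719.
So 55 more iterations are needed.

55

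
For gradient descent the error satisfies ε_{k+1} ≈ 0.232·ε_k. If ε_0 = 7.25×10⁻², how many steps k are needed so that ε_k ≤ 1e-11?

After k steps, ε_k ≈ 7.25×10⁻²·0.232^k.
Need 0.232^k ≤ 1e-11/7.25×10⁻² = 1.37931e-10.
k ≥ ln(1.37931e-10)/ln(0.232) = -22.7043/-1.46102 = 15.540.
Smallest integer k = 16.

16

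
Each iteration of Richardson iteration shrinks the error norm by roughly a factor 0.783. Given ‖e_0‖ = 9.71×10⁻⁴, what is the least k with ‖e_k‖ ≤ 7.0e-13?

87

After k steps, ‖e_k‖ ≈ 9.71×10⁻⁴·0.783^k.
Need 0.783^k ≤ 7.0e-13/9.71×10⁻⁴ = 7.20906e-10.
k ≥ ln(7.20906e-10)/ln(0.783) = -21.0505/-0.24462 = 86.054.
Smallest integer k = 87.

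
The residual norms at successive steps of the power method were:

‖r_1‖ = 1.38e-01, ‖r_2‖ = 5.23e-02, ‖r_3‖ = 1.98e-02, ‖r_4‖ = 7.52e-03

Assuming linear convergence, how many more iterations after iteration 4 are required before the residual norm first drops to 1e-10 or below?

Rate ρ ≈ ‖r_4‖/‖r_3‖ = 7.52e-03/1.98e-02 = 0.3798.
After j more steps, ‖r_{4+j}‖ ≈ 7.52e-03·ρ^j; need ρ^j ≤ 1e-10/7.52e-03 = 1.32979e-08.
j ≥ ln(1.32979e-08)/ln(0.3798) = -18.1357/-0.96811 = 18.733.
So 19 more iterations are needed.

19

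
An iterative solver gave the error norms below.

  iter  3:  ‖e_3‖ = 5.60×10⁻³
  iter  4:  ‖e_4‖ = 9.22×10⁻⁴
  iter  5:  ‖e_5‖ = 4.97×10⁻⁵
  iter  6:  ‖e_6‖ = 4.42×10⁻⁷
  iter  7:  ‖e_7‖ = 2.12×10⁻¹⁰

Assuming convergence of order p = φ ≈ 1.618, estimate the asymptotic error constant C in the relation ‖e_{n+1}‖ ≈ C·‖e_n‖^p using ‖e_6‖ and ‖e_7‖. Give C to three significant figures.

4.06

C ≈ ‖e_7‖ / ‖e_6‖^1.618
  = 2.12×10⁻¹⁰ / (4.42×10⁻⁷)^1.618
  = 2.12×10⁻¹⁰ / 5.22749e-11 ≈ 4.0555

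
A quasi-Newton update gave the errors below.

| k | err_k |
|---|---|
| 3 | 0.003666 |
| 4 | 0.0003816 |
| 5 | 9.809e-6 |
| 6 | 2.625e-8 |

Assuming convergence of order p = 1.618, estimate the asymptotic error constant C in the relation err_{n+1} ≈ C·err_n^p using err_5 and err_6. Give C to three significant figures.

3.33

C ≈ err_6 / err_5^1.618
  = 2.625e-8 / (9.809e-6)^1.618
  = 2.625e-8 / 7.8786e-09 ≈ 3.3318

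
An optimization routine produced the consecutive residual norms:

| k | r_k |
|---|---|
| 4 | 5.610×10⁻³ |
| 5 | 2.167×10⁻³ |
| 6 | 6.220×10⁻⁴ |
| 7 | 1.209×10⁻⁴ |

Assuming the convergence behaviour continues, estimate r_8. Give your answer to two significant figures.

1.4e-5

First estimate the order: p ≈ ln(r_7/r_6) / ln(r_6/r_5) = ln(1.209×10⁻⁴/6.220×10⁻⁴)/ln(6.220×10⁻⁴/2.167×10⁻³) = ln(0.194373)/ln(0.287033) ≈ 1.3123.
Then r_8 ≈ r_7·(r_7/r_6)^p = 1.209×10⁻⁴·(0.194373)^1.3123 = 1.209×10⁻⁴·0.116541 ≈ 1.409e-05.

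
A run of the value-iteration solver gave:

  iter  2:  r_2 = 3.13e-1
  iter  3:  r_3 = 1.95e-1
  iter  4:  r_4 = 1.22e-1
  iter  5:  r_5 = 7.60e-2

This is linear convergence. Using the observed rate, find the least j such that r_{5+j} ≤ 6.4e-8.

30

Rate ρ ≈ r_5/r_4 = 7.60e-2/1.22e-1 = 0.6230.
After j more steps, r_{5+j} ≈ 7.60e-2·ρ^j; need ρ^j ≤ 6.4e-8/7.60e-2 = 8.42105e-07.
j ≥ ln(8.42105e-07)/ln(0.6230) = -13.9874/-0.47321 = 29.559.
So 30 more iterations are needed.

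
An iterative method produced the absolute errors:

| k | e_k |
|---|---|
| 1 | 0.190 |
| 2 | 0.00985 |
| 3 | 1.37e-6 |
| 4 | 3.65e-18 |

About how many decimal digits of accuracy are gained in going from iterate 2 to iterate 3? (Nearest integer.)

Digits gained ≈ log₁₀(e_2/e_3) = log₁₀(0.00985/1.37e-6) = log₁₀(7189.78) ≈ 3.857.

4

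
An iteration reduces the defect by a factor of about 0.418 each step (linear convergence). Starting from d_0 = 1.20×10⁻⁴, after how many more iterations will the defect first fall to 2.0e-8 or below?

After k steps, d_k ≈ 1.20×10⁻⁴·0.418^k.
Need 0.418^k ≤ 2.0e-8/1.20×10⁻⁴ = 0.000166667.
k ≥ ln(0.000166667)/ln(0.418) = -8.6995/-0.87227 = 9.973.
Smallest integer k = 10.

10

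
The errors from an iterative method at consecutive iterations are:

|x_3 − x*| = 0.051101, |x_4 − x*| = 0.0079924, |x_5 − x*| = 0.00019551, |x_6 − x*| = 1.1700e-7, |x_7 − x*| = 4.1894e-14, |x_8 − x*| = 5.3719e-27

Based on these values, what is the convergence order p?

2

Consecutive ratios: |x_8 − x*|/|x_7 − x*| = 5.3719e-27/4.1894e-14 = 1.28226e-13, |x_7 − x*|/|x_6 − x*| = 4.1894e-14/1.1700e-7 = 3.58068e-07.
p ≈ ln(1.28226e-13)/ln(3.58068e-07) = -29.6850/-14.8425 ≈ 2.00.
So the convergence is quadratic (order 2).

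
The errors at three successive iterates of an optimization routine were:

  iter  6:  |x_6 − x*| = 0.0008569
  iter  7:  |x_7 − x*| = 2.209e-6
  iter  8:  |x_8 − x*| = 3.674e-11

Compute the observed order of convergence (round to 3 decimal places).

1.846

p ≈ ln(|x_8 − x*|/|x_7 − x*|) / ln(|x_7 − x*|/|x_6 − x*|)
  = ln(3.674e-11/2.209e-6) / ln(2.209e-6/0.0008569)
  = ln(1.6632e-05) / ln(0.0025779)
  = -11.004182 / -5.960780 ≈ 1.846098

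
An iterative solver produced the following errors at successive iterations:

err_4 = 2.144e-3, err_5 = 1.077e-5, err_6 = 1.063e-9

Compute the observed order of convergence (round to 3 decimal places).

p ≈ ln(err_6/err_5) / ln(err_5/err_4)
  = ln(1.063e-9/1.077e-5) / ln(1.077e-5/2.144e-3)
  = ln(9.87001e-05) / ln(0.00502332)
  = -9.223425 / -5.293664 ≈ 1.742352

1.742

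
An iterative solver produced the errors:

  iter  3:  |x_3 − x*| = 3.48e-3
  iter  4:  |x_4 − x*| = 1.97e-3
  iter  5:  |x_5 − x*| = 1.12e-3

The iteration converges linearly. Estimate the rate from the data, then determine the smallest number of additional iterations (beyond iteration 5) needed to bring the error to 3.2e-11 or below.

Rate ρ ≈ |x_5 − x*|/|x_4 − x*| = 1.12e-3/1.97e-3 = 0.5685.
After j more steps, |x_{5+j} − x*| ≈ 1.12e-3·ρ^j; need ρ^j ≤ 3.2e-11/1.12e-3 = 2.85714e-08.
j ≥ ln(2.85714e-08)/ln(0.5685) = -17.3709/-0.56475 = 30.759.
So 31 more iterations are needed.

31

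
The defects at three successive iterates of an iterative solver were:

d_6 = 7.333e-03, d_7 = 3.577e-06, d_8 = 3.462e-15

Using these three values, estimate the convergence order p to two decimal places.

2.72

p ≈ ln(d_8/d_7) / ln(d_7/d_6)
  = ln(3.462e-15/3.577e-06) / ln(3.577e-06/7.333e-03)
  = ln(9.6785e-10) / ln(0.000487795)
  = -20.75594 / -7.62562 ≈ 2.72187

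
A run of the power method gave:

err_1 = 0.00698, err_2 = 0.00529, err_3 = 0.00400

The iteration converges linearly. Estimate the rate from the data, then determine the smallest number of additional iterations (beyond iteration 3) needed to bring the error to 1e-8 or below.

Rate ρ ≈ err_3/err_2 = 0.00400/0.00529 = 0.7561.
After j more steps, err_{3+j} ≈ 0.00400·ρ^j; need ρ^j ≤ 1e-8/0.00400 = 2.5e-06.
j ≥ ln(2.5e-06)/ln(0.7561) = -12.8992/-0.27958 = 46.138.
So 47 more iterations are needed.

47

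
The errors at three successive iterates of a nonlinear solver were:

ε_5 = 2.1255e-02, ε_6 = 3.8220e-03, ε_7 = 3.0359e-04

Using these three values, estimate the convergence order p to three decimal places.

1.476

p ≈ ln(ε_7/ε_6) / ln(ε_6/ε_5)
  = ln(3.0359e-04/3.8220e-03) / ln(3.8220e-03/2.1255e-02)
  = ln(0.0794322) / ln(0.179817)
  = -2.532851 / -1.715816 ≈ 1.476179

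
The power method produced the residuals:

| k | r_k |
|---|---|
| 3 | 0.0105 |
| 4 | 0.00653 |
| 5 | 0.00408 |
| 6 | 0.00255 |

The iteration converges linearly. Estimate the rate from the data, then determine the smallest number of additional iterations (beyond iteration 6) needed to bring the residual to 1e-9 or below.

32

Rate ρ ≈ r_6/r_5 = 0.00255/0.00408 = 0.6250.
After j more steps, r_{6+j} ≈ 0.00255·ρ^j; need ρ^j ≤ 1e-9/0.00255 = 3.92157e-07.
j ≥ ln(3.92157e-07)/ln(0.6250) = -14.7516/-0.47000 = 31.386.
So 32 more iterations are needed.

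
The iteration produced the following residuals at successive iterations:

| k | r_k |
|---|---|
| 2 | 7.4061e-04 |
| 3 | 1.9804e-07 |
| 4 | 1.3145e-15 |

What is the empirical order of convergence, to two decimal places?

2.29

p ≈ ln(r_4/r_3) / ln(r_3/r_2)
  = ln(1.3145e-15/1.9804e-07) / ln(1.9804e-07/7.4061e-04)
  = ln(6.63755e-09) / ln(0.000267401)
  = -18.83052 / -8.22676 ≈ 2.28894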